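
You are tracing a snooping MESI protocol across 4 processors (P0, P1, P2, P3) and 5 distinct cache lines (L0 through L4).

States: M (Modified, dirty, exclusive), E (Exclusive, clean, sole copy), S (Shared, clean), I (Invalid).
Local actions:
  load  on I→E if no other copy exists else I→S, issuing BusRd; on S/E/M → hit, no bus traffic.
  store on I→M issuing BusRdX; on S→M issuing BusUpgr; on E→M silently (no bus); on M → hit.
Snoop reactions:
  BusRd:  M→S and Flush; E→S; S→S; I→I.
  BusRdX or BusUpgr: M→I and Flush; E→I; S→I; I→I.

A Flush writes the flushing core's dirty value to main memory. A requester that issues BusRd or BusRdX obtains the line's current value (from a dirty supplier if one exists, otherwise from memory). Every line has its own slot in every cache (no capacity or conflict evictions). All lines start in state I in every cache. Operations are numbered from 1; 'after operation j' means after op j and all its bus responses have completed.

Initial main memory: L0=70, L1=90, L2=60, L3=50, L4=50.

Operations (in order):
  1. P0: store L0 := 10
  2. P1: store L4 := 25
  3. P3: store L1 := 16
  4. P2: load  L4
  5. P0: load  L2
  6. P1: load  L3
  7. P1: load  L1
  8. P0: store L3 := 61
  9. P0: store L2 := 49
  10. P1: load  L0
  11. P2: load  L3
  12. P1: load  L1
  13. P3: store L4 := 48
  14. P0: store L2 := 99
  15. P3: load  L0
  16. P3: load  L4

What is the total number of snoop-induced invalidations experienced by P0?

[1] P0: store L0 := 10 | P0:M(10), P1:I, P2:I, P3:I | bus: BusRdX
[2] P1: store L4 := 25 | P0:I, P1:M(25), P2:I, P3:I | bus: BusRdX
[3] P3: store L1 := 16 | P0:I, P1:I, P2:I, P3:M(16) | bus: BusRdX
[4] P2: load  L4 | P0:I, P1:S(25), P2:S(25), P3:I | bus: BusRd,Flush
[5] P0: load  L2 | P0:E(60), P1:I, P2:I, P3:I | bus: BusRd
[6] P1: load  L3 | P0:I, P1:E(50), P2:I, P3:I | bus: BusRd
[7] P1: load  L1 | P0:I, P1:S(16), P2:I, P3:S(16) | bus: BusRd,Flush
[8] P0: store L3 := 61 | P0:M(61), P1:I, P2:I, P3:I | bus: BusRdX
[9] P0: store L2 := 49 | P0:M(49), P1:I, P2:I, P3:I | bus: none
[10] P1: load  L0 | P0:S(10), P1:S(10), P2:I, P3:I | bus: BusRd,Flush
[11] P2: load  L3 | P0:S(61), P1:I, P2:S(61), P3:I | bus: BusRd,Flush
[12] P1: load  L1 | P0:I, P1:S(16), P2:I, P3:S(16) | bus: none
[13] P3: store L4 := 48 | P0:I, P1:I, P2:I, P3:M(48) | bus: BusRdX
[14] P0: store L2 := 99 | P0:M(99), P1:I, P2:I, P3:I | bus: none
[15] P3: load  L0 | P0:S(10), P1:S(10), P2:I, P3:S(10) | bus: BusRd
[16] P3: load  L4 | P0:I, P1:I, P2:I, P3:M(48) | bus: none

invalidations = 0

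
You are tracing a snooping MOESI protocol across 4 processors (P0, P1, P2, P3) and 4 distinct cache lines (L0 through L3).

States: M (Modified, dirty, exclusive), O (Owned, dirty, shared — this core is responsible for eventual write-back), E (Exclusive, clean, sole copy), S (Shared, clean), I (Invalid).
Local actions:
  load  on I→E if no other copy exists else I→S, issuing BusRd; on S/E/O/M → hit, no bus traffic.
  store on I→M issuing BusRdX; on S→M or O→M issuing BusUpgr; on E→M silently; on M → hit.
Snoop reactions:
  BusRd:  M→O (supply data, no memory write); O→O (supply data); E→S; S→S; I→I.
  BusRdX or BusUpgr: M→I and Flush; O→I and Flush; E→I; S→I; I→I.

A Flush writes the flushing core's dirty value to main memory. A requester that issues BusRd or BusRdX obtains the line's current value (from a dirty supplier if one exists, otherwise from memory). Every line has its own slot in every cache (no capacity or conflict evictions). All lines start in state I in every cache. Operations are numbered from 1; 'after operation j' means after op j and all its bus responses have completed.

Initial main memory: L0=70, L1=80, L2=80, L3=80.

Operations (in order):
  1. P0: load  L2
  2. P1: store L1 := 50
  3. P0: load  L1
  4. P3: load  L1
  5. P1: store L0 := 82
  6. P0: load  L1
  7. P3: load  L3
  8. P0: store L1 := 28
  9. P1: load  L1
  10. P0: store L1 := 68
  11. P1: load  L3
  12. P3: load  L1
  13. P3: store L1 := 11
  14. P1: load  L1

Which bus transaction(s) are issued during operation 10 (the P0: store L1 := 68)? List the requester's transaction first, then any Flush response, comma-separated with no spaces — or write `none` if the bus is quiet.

bus = BusUpgr

1. P0: load  L2  bus=[BusRd]  L2: P0=E P1=I P2=I P3=I  mem[L2]=80
2. P1: store L1 := 50  bus=[BusRdX]  L1: P0=I P1=M P2=I P3=I  mem[L1]=80
3. P0: load  L1  bus=[BusRd]  L1: P0=S P1=O P2=I P3=I  mem[L1]=80
4. P3: load  L1  bus=[BusRd]  L1: P0=S P1=O P2=I P3=S  mem[L1]=80
5. P1: store L0 := 82  bus=[BusRdX]  L0: P0=I P1=M P2=I P3=I  mem[L0]=70
6. P0: load  L1  bus=[-]  L1: P0=S P1=O P2=I P3=S  mem[L1]=80
7. P3: load  L3  bus=[BusRd]  L3: P0=I P1=I P2=I P3=E  mem[L3]=80
8. P0: store L1 := 28  bus=[BusUpgr,Flush]  L1: P0=M P1=I P2=I P3=I  mem[L1]=50
9. P1: load  L1  bus=[BusRd]  L1: P0=O P1=S P2=I P3=I  mem[L1]=50
10. P0: store L1 := 68  bus=[BusUpgr]  L1: P0=M P1=I P2=I P3=I  mem[L1]=50
11. P1: load  L3  bus=[BusRd]  L3: P0=I P1=S P2=I P3=S  mem[L3]=80
12. P3: load  L1  bus=[BusRd]  L1: P0=O P1=I P2=I P3=S  mem[L1]=50
13. P3: store L1 := 11  bus=[BusUpgr,Flush]  L1: P0=I P1=I P2=I P3=M  mem[L1]=68
14. P1: load  L1  bus=[BusRd]  L1: P0=I P1=S P2=I P3=O  mem[L1]=68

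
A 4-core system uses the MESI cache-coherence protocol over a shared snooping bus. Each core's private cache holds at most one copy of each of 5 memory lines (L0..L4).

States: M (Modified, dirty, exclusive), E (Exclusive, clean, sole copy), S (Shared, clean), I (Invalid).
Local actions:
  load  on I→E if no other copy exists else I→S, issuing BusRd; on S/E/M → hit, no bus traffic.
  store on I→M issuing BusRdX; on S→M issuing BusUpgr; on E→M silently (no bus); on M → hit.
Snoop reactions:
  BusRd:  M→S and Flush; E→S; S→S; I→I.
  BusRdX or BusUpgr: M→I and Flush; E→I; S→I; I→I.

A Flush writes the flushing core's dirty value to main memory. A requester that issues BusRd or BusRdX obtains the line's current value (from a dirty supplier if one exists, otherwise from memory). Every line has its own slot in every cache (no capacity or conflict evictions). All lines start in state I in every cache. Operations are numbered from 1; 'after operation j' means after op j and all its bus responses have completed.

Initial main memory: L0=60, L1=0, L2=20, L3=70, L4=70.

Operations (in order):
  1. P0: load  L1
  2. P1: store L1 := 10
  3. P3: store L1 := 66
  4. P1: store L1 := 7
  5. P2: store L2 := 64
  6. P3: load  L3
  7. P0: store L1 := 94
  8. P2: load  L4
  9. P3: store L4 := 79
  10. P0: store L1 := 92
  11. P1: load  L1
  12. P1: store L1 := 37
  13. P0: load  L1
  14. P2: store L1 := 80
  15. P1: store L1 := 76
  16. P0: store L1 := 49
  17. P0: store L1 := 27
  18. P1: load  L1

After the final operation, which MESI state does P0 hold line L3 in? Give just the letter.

1. P0: load  L1  bus=[BusRd]  L1: P0=E P1=I P2=I P3=I  mem[L1]=0
2. P1: store L1 := 10  bus=[BusRdX]  L1: P0=I P1=M P2=I P3=I  mem[L1]=0
3. P3: store L1 := 66  bus=[BusRdX,Flush]  L1: P0=I P1=I P2=I P3=M  mem[L1]=10
4. P1: store L1 := 7  bus=[BusRdX,Flush]  L1: P0=I P1=M P2=I P3=I  mem[L1]=66
5. P2: store L2 := 64  bus=[BusRdX]  L2: P0=I P1=I P2=M P3=I  mem[L2]=20
6. P3: load  L3  bus=[BusRd]  L3: P0=I P1=I P2=I P3=E  mem[L3]=70
7. P0: store L1 := 94  bus=[BusRdX,Flush]  L1: P0=M P1=I P2=I P3=I  mem[L1]=7
8. P2: load  L4  bus=[BusRd]  L4: P0=I P1=I P2=E P3=I  mem[L4]=70
9. P3: store L4 := 79  bus=[BusRdX]  L4: P0=I P1=I P2=I P3=M  mem[L4]=70
10. P0: store L1 := 92  bus=[-]  L1: P0=M P1=I P2=I P3=I  mem[L1]=7
11. P1: load  L1  bus=[BusRd,Flush]  L1: P0=S P1=S P2=I P3=I  mem[L1]=92
12. P1: store L1 := 37  bus=[BusUpgr]  L1: P0=I P1=M P2=I P3=I  mem[L1]=92
13. P0: load  L1  bus=[BusRd,Flush]  L1: P0=S P1=S P2=I P3=I  mem[L1]=37
14. P2: store L1 := 80  bus=[BusRdX]  L1: P0=I P1=I P2=M P3=I  mem[L1]=37
15. P1: store L1 := 76  bus=[BusRdX,Flush]  L1: P0=I P1=M P2=I P3=I  mem[L1]=80
16. P0: store L1 := 49  bus=[BusRdX,Flush]  L1: P0=M P1=I P2=I P3=I  mem[L1]=76
17. P0: store L1 := 27  bus=[-]  L1: P0=M P1=I P2=I P3=I  mem[L1]=76
18. P1: load  L1  bus=[BusRd,Flush]  L1: P0=S P1=S P2=I P3=I  mem[L1]=27

state = I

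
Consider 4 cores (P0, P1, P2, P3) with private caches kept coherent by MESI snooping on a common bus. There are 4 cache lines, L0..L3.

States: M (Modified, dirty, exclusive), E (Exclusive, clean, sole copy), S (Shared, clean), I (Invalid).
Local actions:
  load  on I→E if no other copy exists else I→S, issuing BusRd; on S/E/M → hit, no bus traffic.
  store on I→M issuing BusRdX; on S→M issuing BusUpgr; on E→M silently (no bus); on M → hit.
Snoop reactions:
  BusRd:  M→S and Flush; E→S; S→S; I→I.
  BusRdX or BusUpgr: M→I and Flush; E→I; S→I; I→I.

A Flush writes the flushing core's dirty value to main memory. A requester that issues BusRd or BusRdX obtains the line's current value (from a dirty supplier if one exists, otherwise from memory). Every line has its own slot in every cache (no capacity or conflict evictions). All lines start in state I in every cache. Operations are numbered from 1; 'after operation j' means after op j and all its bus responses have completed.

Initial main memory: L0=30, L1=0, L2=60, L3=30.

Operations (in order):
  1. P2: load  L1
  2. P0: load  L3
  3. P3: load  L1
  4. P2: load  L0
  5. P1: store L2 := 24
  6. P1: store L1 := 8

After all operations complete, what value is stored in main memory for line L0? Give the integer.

1. P2: load  L1  bus=[BusRd]  L1: P0=I P1=I P2=E P3=I  mem[L1]=0
2. P0: load  L3  bus=[BusRd]  L3: P0=E P1=I P2=I P3=I  mem[L3]=30
3. P3: load  L1  bus=[BusRd]  L1: P0=I P1=I P2=S P3=S  mem[L1]=0
4. P2: load  L0  bus=[BusRd]  L0: P0=I P1=I P2=E P3=I  mem[L0]=30
5. P1: store L2 := 24  bus=[BusRdX]  L2: P0=I P1=M P2=I P3=I  mem[L2]=60
6. P1: store L1 := 8  bus=[BusRdX]  L1: P0=I P1=M P2=I P3=I  mem[L1]=0

memory[L0] = 30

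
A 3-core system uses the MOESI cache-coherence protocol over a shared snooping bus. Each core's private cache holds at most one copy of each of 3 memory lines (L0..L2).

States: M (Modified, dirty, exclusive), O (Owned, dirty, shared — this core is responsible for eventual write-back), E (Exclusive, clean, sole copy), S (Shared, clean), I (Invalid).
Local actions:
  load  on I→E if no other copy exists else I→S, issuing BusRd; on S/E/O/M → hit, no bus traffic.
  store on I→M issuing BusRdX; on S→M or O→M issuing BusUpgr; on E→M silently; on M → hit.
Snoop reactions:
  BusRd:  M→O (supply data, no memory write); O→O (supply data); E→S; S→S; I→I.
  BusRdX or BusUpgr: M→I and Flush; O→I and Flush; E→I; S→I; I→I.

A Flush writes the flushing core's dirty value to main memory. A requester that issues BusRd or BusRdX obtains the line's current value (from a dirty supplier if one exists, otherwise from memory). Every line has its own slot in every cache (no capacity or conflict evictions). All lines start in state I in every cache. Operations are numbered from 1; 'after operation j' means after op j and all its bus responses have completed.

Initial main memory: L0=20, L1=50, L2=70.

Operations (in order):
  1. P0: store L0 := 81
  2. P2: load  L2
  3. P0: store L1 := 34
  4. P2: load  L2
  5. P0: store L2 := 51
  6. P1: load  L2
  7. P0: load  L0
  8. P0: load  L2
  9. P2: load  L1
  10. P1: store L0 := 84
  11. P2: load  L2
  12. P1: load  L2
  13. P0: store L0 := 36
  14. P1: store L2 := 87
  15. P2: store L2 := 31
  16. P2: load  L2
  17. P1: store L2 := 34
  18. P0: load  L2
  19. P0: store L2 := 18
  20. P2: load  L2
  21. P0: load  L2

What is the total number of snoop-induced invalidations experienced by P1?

step 1: P0: store L0 := 81  ⟶  MII  (L0)  txn=BusRdX  M[L0]=20
step 2: P2: load  L2  ⟶  IIE  (L2)  txn=BusRd  M[L2]=70
step 3: P0: store L1 := 34  ⟶  MII  (L1)  txn=BusRdX  M[L1]=50
step 4: P2: load  L2  ⟶  IIE  (L2)  txn=∅  M[L2]=70
step 5: P0: store L2 := 51  ⟶  MII  (L2)  txn=BusRdX  M[L2]=70
step 6: P1: load  L2  ⟶  OSI  (L2)  txn=BusRd  M[L2]=70
step 7: P0: load  L0  ⟶  MII  (L0)  txn=∅  M[L0]=20
step 8: P0: load  L2  ⟶  OSI  (L2)  txn=∅  M[L2]=70
step 9: P2: load  L1  ⟶  OIS  (L1)  txn=BusRd  M[L1]=50
step 10: P1: store L0 := 84  ⟶  IMI  (L0)  txn=BusRdX+Flush  M[L0]=81
step 11: P2: load  L2  ⟶  OSS  (L2)  txn=BusRd  M[L2]=70
step 12: P1: load  L2  ⟶  OSS  (L2)  txn=∅  M[L2]=70
step 13: P0: store L0 := 36  ⟶  MII  (L0)  txn=BusRdX+Flush  M[L0]=84
step 14: P1: store L2 := 87  ⟶  IMI  (L2)  txn=BusUpgr+Flush  M[L2]=51
step 15: P2: store L2 := 31  ⟶  IIM  (L2)  txn=BusRdX+Flush  M[L2]=87
step 16: P2: load  L2  ⟶  IIM  (L2)  txn=∅  M[L2]=87
step 17: P1: store L2 := 34  ⟶  IMI  (L2)  txn=BusRdX+Flush  M[L2]=31
step 18: P0: load  L2  ⟶  SOI  (L2)  txn=BusRd  M[L2]=31
step 19: P0: store L2 := 18  ⟶  MII  (L2)  txn=BusUpgr+Flush  M[L2]=34
step 20: P2: load  L2  ⟶  OIS  (L2)  txn=BusRd  M[L2]=34
step 21: P0: load  L2  ⟶  OIS  (L2)  txn=∅  M[L2]=34

invalidations = 3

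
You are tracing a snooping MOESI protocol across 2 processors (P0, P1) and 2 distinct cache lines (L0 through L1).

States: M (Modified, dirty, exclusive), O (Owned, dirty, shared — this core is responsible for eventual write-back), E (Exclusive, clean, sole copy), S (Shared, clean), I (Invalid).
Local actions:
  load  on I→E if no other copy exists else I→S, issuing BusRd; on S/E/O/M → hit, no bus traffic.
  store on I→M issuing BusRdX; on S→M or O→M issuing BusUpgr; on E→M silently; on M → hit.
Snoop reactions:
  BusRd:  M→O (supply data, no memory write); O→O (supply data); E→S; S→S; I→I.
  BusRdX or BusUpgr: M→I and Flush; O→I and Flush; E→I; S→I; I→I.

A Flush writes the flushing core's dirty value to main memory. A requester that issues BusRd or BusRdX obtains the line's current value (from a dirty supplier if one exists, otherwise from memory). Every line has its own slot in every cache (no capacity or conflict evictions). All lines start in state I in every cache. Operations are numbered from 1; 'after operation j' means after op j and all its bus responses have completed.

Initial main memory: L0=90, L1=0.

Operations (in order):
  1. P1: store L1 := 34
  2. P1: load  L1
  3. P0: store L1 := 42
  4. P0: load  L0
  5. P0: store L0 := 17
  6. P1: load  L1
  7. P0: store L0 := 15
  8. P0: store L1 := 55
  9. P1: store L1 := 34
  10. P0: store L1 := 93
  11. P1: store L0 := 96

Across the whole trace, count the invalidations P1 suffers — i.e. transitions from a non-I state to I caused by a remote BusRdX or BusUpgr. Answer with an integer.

invalidations = 3

[1] P1: store L1 := 34 | P0:I, P1:M(34) | bus: BusRdX
[2] P1: load  L1 | P0:I, P1:M(34) | bus: none
[3] P0: store L1 := 42 | P0:M(42), P1:I | bus: BusRdX,Flush
[4] P0: load  L0 | P0:E(90), P1:I | bus: BusRd
[5] P0: store L0 := 17 | P0:M(17), P1:I | bus: none
[6] P1: load  L1 | P0:O(42), P1:S(42) | bus: BusRd
[7] P0: store L0 := 15 | P0:M(15), P1:I | bus: none
[8] P0: store L1 := 55 | P0:M(55), P1:I | bus: BusUpgr
[9] P1: store L1 := 34 | P0:I, P1:M(34) | bus: BusRdX,Flush
[10] P0: store L1 := 93 | P0:M(93), P1:I | bus: BusRdX,Flush
[11] P1: store L0 := 96 | P0:I, P1:M(96) | bus: BusRdX,Flush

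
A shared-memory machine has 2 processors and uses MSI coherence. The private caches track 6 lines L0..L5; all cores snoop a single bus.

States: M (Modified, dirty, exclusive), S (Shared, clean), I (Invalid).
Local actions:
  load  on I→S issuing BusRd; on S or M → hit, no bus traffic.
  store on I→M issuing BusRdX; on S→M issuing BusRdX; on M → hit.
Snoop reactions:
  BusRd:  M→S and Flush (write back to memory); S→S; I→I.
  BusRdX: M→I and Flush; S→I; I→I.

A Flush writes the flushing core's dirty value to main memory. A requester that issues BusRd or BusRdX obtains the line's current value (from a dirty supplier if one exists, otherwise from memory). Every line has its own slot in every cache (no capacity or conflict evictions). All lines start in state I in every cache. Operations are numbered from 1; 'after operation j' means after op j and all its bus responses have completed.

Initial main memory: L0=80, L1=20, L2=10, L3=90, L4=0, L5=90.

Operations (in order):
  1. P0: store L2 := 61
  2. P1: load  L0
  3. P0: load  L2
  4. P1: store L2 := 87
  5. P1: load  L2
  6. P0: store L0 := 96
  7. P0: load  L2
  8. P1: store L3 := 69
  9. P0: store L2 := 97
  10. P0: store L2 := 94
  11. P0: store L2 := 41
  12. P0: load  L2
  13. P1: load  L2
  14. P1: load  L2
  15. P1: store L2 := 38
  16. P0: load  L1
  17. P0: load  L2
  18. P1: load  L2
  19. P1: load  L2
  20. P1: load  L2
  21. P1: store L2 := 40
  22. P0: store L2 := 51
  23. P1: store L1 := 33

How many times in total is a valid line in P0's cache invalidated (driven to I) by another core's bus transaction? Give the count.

1. P0: store L2 := 61  bus=[BusRdX]  L2: P0=M P1=I  mem[L2]=10
2. P1: load  L0  bus=[BusRd]  L0: P0=I P1=S  mem[L0]=80
3. P0: load  L2  bus=[-]  L2: P0=M P1=I  mem[L2]=10
4. P1: store L2 := 87  bus=[BusRdX,Flush]  L2: P0=I P1=M  mem[L2]=61
5. P1: load  L2  bus=[-]  L2: P0=I P1=M  mem[L2]=61
6. P0: store L0 := 96  bus=[BusRdX]  L0: P0=M P1=I  mem[L0]=80
7. P0: load  L2  bus=[BusRd,Flush]  L2: P0=S P1=S  mem[L2]=87
8. P1: store L3 := 69  bus=[BusRdX]  L3: P0=I P1=M  mem[L3]=90
9. P0: store L2 := 97  bus=[BusRdX]  L2: P0=M P1=I  mem[L2]=87
10. P0: store L2 := 94  bus=[-]  L2: P0=M P1=I  mem[L2]=87
11. P0: store L2 := 41  bus=[-]  L2: P0=M P1=I  mem[L2]=87
12. P0: load  L2  bus=[-]  L2: P0=M P1=I  mem[L2]=87
13. P1: load  L2  bus=[BusRd,Flush]  L2: P0=S P1=S  mem[L2]=41
14. P1: load  L2  bus=[-]  L2: P0=S P1=S  mem[L2]=41
15. P1: store L2 := 38  bus=[BusRdX]  L2: P0=I P1=M  mem[L2]=41
16. P0: load  L1  bus=[BusRd]  L1: P0=S P1=I  mem[L1]=20
17. P0: load  L2  bus=[BusRd,Flush]  L2: P0=S P1=S  mem[L2]=38
18. P1: load  L2  bus=[-]  L2: P0=S P1=S  mem[L2]=38
19. P1: load  L2  bus=[-]  L2: P0=S P1=S  mem[L2]=38
20. P1: load  L2  bus=[-]  L2: P0=S P1=S  mem[L2]=38
21. P1: store L2 := 40  bus=[BusRdX]  L2: P0=I P1=M  mem[L2]=38
22. P0: store L2 := 51  bus=[BusRdX,Flush]  L2: P0=M P1=I  mem[L2]=40
23. P1: store L1 := 33  bus=[BusRdX]  L1: P0=I P1=M  mem[L1]=20

invalidations = 4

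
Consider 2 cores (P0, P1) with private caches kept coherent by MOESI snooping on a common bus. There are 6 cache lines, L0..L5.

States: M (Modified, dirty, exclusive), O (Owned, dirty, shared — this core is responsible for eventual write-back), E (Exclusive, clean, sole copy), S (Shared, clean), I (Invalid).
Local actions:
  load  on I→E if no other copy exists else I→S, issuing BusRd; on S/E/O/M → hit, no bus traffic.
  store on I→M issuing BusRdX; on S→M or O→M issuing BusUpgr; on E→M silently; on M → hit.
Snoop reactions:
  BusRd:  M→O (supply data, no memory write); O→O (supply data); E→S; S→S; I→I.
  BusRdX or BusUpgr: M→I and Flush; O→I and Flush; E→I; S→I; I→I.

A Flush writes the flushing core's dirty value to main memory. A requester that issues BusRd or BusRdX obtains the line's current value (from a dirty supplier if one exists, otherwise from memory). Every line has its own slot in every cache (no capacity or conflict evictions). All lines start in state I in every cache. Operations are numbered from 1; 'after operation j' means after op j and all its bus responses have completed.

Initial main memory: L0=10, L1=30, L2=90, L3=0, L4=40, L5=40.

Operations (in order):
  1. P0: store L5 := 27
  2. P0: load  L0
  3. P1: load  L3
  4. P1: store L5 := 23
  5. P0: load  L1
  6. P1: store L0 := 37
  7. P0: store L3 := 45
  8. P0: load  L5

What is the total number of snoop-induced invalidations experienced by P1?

1. P0: store L5 := 27  bus=[BusRdX]  L5: P0=M P1=I  mem[L5]=40
2. P0: load  L0  bus=[BusRd]  L0: P0=E P1=I  mem[L0]=10
3. P1: load  L3  bus=[BusRd]  L3: P0=I P1=E  mem[L3]=0
4. P1: store L5 := 23  bus=[BusRdX,Flush]  L5: P0=I P1=M  mem[L5]=27
5. P0: load  L1  bus=[BusRd]  L1: P0=E P1=I  mem[L1]=30
6. P1: store L0 := 37  bus=[BusRdX]  L0: P0=I P1=M  mem[L0]=10
7. P0: store L3 := 45  bus=[BusRdX]  L3: P0=M P1=I  mem[L3]=0
8. P0: load  L5  bus=[BusRd]  L5: P0=S P1=O  mem[L5]=27

invalidations = 1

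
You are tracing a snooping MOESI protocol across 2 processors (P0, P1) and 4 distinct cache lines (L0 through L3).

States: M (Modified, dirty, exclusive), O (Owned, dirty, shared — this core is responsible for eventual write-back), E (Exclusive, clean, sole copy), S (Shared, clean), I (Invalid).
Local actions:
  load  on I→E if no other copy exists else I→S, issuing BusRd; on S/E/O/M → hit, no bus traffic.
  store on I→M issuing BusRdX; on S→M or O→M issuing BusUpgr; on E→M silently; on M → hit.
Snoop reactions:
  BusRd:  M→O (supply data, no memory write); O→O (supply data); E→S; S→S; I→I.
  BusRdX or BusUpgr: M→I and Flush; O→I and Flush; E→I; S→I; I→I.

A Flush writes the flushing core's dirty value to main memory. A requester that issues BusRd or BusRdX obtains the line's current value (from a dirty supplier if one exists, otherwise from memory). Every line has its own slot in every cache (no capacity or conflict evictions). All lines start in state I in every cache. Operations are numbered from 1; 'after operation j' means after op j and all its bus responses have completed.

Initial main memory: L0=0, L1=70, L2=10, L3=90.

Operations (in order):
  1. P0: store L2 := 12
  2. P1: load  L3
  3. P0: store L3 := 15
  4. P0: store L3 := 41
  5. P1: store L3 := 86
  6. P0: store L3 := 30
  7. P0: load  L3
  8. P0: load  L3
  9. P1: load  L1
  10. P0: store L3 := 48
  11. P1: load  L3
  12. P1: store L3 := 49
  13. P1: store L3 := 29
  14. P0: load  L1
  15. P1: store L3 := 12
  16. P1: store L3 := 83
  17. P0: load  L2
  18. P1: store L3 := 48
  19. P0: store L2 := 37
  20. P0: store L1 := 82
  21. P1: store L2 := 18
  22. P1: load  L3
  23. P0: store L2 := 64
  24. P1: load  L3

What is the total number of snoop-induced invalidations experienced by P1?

  op1 P0: store L2 := 12 → M/I on L2; bus BusRdX; mem=10
  op2 P1: load  L3 → I/E on L3; bus BusRd; mem=90
  op3 P0: store L3 := 15 → M/I on L3; bus BusRdX; mem=90
  op4 P0: store L3 := 41 → M/I on L3; bus (none); mem=90
  op5 P1: store L3 := 86 → I/M on L3; bus BusRdX Flush; mem=41
  op6 P0: store L3 := 30 → M/I on L3; bus BusRdX Flush; mem=86
  op7 P0: load  L3 → M/I on L3; bus (none); mem=86
  op8 P0: load  L3 → M/I on L3; bus (none); mem=86
  op9 P1: load  L1 → I/E on L1; bus BusRd; mem=70
  op10 P0: store L3 := 48 → M/I on L3; bus (none); mem=86
  op11 P1: load  L3 → O/S on L3; bus BusRd; mem=86
  op12 P1: store L3 := 49 → I/M on L3; bus BusUpgr Flush; mem=48
  op13 P1: store L3 := 29 → I/M on L3; bus (none); mem=48
  op14 P0: load  L1 → S/S on L1; bus BusRd; mem=70
  op15 P1: store L3 := 12 → I/M on L3; bus (none); mem=48
  op16 P1: store L3 := 83 → I/M on L3; bus (none); mem=48
  op17 P0: load  L2 → M/I on L2; bus (none); mem=10
  op18 P1: store L3 := 48 → I/M on L3; bus (none); mem=48
  op19 P0: store L2 := 37 → M/I on L2; bus (none); mem=10
  op20 P0: store L1 := 82 → M/I on L1; bus BusUpgr; mem=70
  op21 P1: store L2 := 18 → I/M on L2; bus BusRdX Flush; mem=37
  op22 P1: load  L3 → I/M on L3; bus (none); mem=48
  op23 P0: store L2 := 64 → M/I on L2; bus BusRdX Flush; mem=18
  op24 P1: load  L3 → I/M on L3; bus (none); mem=48

invalidations = 4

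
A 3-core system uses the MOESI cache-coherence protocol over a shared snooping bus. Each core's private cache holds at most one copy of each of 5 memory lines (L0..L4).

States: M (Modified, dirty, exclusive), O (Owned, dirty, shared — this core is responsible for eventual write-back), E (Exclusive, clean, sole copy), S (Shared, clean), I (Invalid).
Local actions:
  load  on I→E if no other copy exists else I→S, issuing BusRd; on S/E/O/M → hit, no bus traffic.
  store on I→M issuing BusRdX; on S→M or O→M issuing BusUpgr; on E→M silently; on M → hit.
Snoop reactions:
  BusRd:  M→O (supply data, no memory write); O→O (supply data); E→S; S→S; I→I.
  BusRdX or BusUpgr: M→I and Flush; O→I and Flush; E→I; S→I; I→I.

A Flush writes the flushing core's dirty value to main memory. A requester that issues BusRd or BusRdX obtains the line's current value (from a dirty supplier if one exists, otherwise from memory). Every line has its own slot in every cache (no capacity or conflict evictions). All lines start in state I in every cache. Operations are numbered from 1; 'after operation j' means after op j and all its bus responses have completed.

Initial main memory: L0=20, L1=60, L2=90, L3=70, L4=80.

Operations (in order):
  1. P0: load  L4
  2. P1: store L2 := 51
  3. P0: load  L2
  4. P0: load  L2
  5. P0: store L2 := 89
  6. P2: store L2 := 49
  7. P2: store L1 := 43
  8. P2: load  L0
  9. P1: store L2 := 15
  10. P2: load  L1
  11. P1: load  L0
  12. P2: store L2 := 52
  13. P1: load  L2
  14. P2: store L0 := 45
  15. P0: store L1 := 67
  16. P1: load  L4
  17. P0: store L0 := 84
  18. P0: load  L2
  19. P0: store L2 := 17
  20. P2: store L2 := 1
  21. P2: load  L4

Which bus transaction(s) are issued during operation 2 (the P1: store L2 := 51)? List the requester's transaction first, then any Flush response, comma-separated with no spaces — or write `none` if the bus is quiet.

bus = BusRdX

[1] P0: load  L4 | P0:E(80), P1:I, P2:I | bus: BusRd
[2] P1: store L2 := 51 | P0:I, P1:M(51), P2:I | bus: BusRdX
[3] P0: load  L2 | P0:S(51), P1:O(51), P2:I | bus: BusRd
[4] P0: load  L2 | P0:S(51), P1:O(51), P2:I | bus: none
[5] P0: store L2 := 89 | P0:M(89), P1:I, P2:I | bus: BusUpgr,Flush
[6] P2: store L2 := 49 | P0:I, P1:I, P2:M(49) | bus: BusRdX,Flush
[7] P2: store L1 := 43 | P0:I, P1:I, P2:M(43) | bus: BusRdX
[8] P2: load  L0 | P0:I, P1:I, P2:E(20) | bus: BusRd
[9] P1: store L2 := 15 | P0:I, P1:M(15), P2:I | bus: BusRdX,Flush
[10] P2: load  L1 | P0:I, P1:I, P2:M(43) | bus: none
[11] P1: load  L0 | P0:I, P1:S(20), P2:S(20) | bus: BusRd
[12] P2: store L2 := 52 | P0:I, P1:I, P2:M(52) | bus: BusRdX,Flush
[13] P1: load  L2 | P0:I, P1:S(52), P2:O(52) | bus: BusRd
[14] P2: store L0 := 45 | P0:I, P1:I, P2:M(45) | bus: BusUpgr
[15] P0: store L1 := 67 | P0:M(67), P1:I, P2:I | bus: BusRdX,Flush
[16] P1: load  L4 | P0:S(80), P1:S(80), P2:I | bus: BusRd
[17] P0: store L0 := 84 | P0:M(84), P1:I, P2:I | bus: BusRdX,Flush
[18] P0: load  L2 | P0:S(52), P1:S(52), P2:O(52) | bus: BusRd
[19] P0: store L2 := 17 | P0:M(17), P1:I, P2:I | bus: BusUpgr,Flush
[20] P2: store L2 := 1 | P0:I, P1:I, P2:M(1) | bus: BusRdX,Flush
[21] P2: load  L4 | P0:S(80), P1:S(80), P2:S(80) | bus: BusRd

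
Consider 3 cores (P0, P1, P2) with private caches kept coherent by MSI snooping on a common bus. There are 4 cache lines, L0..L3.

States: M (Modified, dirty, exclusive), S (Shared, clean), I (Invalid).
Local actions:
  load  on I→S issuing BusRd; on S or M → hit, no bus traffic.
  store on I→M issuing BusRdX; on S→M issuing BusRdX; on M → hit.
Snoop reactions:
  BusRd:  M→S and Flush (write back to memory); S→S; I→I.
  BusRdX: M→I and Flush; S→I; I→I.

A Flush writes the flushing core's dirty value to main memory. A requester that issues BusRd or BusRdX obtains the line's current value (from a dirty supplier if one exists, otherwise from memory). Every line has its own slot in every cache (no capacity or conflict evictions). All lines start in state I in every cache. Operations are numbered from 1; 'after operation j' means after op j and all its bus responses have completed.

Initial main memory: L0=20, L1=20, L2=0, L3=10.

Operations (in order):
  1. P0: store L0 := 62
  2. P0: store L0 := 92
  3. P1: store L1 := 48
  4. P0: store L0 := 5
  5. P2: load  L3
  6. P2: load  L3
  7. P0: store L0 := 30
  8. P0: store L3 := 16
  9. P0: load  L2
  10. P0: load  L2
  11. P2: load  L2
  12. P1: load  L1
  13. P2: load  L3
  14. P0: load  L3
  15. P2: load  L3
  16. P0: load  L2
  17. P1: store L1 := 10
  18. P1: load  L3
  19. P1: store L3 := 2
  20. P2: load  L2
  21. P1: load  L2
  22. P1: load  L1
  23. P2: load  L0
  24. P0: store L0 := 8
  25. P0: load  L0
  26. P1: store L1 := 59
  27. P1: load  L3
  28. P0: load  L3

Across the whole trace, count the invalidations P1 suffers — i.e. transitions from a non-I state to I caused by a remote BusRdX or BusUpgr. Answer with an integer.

[1] P0: store L0 := 62 | P0:M(62), P1:I, P2:I | bus: BusRdX
[2] P0: store L0 := 92 | P0:M(92), P1:I, P2:I | bus: none
[3] P1: store L1 := 48 | P0:I, P1:M(48), P2:I | bus: BusRdX
[4] P0: store L0 := 5 | P0:M(5), P1:I, P2:I | bus: none
[5] P2: load  L3 | P0:I, P1:I, P2:S(10) | bus: BusRd
[6] P2: load  L3 | P0:I, P1:I, P2:S(10) | bus: none
[7] P0: store L0 := 30 | P0:M(30), P1:I, P2:I | bus: none
[8] P0: store L3 := 16 | P0:M(16), P1:I, P2:I | bus: BusRdX
[9] P0: load  L2 | P0:S(0), P1:I, P2:I | bus: BusRd
[10] P0: load  L2 | P0:S(0), P1:I, P2:I | bus: none
[11] P2: load  L2 | P0:S(0), P1:I, P2:S(0) | bus: BusRd
[12] P1: load  L1 | P0:I, P1:M(48), P2:I | bus: none
[13] P2: load  L3 | P0:S(16), P1:I, P2:S(16) | bus: BusRd,Flush
[14] P0: load  L3 | P0:S(16), P1:I, P2:S(16) | bus: none
[15] P2: load  L3 | P0:S(16), P1:I, P2:S(16) | bus: none
[16] P0: load  L2 | P0:S(0), P1:I, P2:S(0) | bus: none
[17] P1: store L1 := 10 | P0:I, P1:M(10), P2:I | bus: none
[18] P1: load  L3 | P0:S(16), P1:S(16), P2:S(16) | bus: BusRd
[19] P1: store L3 := 2 | P0:I, P1:M(2), P2:I | bus: BusRdX
[20] P2: load  L2 | P0:S(0), P1:I, P2:S(0) | bus: none
[21] P1: load  L2 | P0:S(0), P1:S(0), P2:S(0) | bus: BusRd
[22] P1: load  L1 | P0:I, P1:M(10), P2:I | bus: none
[23] P2: load  L0 | P0:S(30), P1:I, P2:S(30) | bus: BusRd,Flush
[24] P0: store L0 := 8 | P0:M(8), P1:I, P2:I | bus: BusRdX
[25] P0: load  L0 | P0:M(8), P1:I, P2:I | bus: none
[26] P1: store L1 := 59 | P0:I, P1:M(59), P2:I | bus: none
[27] P1: load  L3 | P0:I, P1:M(2), P2:I | bus: none
[28] P0: load  L3 | P0:S(2), P1:S(2), P2:I | bus: BusRd,Flush

invalidations = 0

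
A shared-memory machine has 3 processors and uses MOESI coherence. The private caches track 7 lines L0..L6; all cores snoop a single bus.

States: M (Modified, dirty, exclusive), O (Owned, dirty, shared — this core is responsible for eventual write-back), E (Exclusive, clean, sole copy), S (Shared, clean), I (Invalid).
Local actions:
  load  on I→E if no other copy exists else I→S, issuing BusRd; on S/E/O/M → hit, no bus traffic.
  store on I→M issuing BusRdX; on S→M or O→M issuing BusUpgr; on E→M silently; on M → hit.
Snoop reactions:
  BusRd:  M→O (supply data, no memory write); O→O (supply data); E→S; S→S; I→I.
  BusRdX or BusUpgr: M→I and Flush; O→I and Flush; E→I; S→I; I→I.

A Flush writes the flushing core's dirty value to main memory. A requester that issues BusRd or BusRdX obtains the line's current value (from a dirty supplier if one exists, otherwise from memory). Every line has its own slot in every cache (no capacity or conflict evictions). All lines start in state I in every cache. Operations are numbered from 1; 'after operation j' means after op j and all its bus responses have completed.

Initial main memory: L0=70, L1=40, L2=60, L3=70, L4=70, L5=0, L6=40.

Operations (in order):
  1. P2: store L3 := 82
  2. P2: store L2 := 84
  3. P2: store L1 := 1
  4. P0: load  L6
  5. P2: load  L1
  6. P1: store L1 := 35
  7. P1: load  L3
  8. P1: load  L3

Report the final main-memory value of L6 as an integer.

memory[L6] = 40

1. P2: store L3 := 82  bus=[BusRdX]  L3: P0=I P1=I P2=M  mem[L3]=70
2. P2: store L2 := 84  bus=[BusRdX]  L2: P0=I P1=I P2=M  mem[L2]=60
3. P2: store L1 := 1  bus=[BusRdX]  L1: P0=I P1=I P2=M  mem[L1]=40
4. P0: load  L6  bus=[BusRd]  L6: P0=E P1=I P2=I  mem[L6]=40
5. P2: load  L1  bus=[-]  L1: P0=I P1=I P2=M  mem[L1]=40
6. P1: store L1 := 35  bus=[BusRdX,Flush]  L1: P0=I P1=M P2=I  mem[L1]=1
7. P1: load  L3  bus=[BusRd]  L3: P0=I P1=S P2=O  mem[L3]=70
8. P1: load  L3  bus=[-]  L3: P0=I P1=S P2=O  mem[L3]=70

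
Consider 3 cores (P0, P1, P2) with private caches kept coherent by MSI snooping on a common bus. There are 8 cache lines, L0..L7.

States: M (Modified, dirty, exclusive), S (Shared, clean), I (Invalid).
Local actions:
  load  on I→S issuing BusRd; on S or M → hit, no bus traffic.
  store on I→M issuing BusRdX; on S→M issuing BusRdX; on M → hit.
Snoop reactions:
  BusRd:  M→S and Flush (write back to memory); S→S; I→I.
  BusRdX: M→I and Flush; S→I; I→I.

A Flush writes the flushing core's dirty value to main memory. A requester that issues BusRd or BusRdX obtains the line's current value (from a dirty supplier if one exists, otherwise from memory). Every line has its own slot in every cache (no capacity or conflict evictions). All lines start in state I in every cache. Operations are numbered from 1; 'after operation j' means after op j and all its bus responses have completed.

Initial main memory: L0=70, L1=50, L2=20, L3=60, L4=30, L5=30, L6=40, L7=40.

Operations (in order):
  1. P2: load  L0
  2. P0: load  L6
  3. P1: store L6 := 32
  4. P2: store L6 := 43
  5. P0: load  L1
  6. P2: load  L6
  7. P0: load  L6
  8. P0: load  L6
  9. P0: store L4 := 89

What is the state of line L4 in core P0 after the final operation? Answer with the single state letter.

state = M

  op1 P2: load  L0 → I/I/S on L0; bus BusRd; mem=70
  op2 P0: load  L6 → S/I/I on L6; bus BusRd; mem=40
  op3 P1: store L6 := 32 → I/M/I on L6; bus BusRdX; mem=40
  op4 P2: store L6 := 43 → I/I/M on L6; bus BusRdX Flush; mem=32
  op5 P0: load  L1 → S/I/I on L1; bus BusRd; mem=50
  op6 P2: load  L6 → I/I/M on L6; bus (none); mem=32
  op7 P0: load  L6 → S/I/S on L6; bus BusRd Flush; mem=43
  op8 P0: load  L6 → S/I/S on L6; bus (none); mem=43
  op9 P0: store L4 := 89 → M/I/I on L4; bus BusRdX; mem=30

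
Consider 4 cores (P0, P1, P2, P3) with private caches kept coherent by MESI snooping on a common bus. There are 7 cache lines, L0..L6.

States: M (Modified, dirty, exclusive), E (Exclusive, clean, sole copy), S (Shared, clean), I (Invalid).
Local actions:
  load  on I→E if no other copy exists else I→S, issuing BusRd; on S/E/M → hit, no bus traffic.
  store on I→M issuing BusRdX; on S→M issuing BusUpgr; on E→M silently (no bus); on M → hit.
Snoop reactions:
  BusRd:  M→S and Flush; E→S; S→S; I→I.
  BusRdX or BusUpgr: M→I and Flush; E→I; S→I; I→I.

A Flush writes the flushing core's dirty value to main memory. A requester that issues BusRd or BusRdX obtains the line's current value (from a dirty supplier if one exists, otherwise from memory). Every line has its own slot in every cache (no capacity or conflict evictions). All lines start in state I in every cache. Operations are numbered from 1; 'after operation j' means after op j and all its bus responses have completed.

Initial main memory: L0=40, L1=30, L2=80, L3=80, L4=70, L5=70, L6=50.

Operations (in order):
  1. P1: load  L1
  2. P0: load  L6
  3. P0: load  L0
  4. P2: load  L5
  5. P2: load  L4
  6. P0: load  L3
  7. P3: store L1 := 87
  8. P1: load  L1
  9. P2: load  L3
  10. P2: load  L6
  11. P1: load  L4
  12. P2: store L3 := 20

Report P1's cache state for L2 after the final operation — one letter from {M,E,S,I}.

state = I

step 1: P1: load  L1  ⟶  IEII  (L1)  txn=BusRd  M[L1]=30
step 2: P0: load  L6  ⟶  EIII  (L6)  txn=BusRd  M[L6]=50
step 3: P0: load  L0  ⟶  EIII  (L0)  txn=BusRd  M[L0]=40
step 4: P2: load  L5  ⟶  IIEI  (L5)  txn=BusRd  M[L5]=70
step 5: P2: load  L4  ⟶  IIEI  (L4)  txn=BusRd  M[L4]=70
step 6: P0: load  L3  ⟶  EIII  (L3)  txn=BusRd  M[L3]=80
step 7: P3: store L1 := 87  ⟶  IIIM  (L1)  txn=BusRdX  M[L1]=30
step 8: P1: load  L1  ⟶  ISIS  (L1)  txn=BusRd+Flush  M[L1]=87
step 9: P2: load  L3  ⟶  SISI  (L3)  txn=BusRd  M[L3]=80
step 10: P2: load  L6  ⟶  SISI  (L6)  txn=BusRd  M[L6]=50
step 11: P1: load  L4  ⟶  ISSI  (L4)  txn=BusRd  M[L4]=70
step 12: P2: store L3 := 20  ⟶  IIMI  (L3)  txn=BusUpgr  M[L3]=80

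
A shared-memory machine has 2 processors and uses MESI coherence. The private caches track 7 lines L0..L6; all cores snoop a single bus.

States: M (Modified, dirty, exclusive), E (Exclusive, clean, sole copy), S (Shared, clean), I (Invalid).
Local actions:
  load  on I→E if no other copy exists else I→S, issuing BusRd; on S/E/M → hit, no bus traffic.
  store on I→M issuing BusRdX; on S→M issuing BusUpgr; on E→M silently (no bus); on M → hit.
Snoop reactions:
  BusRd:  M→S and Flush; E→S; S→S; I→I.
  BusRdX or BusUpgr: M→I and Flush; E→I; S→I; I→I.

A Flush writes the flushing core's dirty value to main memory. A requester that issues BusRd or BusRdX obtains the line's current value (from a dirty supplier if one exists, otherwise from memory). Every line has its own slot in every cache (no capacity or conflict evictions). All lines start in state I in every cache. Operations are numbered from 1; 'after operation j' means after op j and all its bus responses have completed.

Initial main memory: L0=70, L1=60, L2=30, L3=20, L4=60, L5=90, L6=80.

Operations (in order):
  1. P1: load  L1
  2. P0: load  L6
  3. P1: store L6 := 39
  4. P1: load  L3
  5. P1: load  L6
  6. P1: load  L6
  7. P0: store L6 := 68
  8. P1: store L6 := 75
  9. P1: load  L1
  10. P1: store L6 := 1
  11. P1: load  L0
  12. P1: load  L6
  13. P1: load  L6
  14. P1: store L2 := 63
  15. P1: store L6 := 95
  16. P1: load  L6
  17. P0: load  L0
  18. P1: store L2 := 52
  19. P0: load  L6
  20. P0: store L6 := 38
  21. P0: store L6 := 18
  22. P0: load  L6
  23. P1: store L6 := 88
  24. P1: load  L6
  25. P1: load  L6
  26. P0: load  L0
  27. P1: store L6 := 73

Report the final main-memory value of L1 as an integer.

memory[L1] = 60

  op1 P1: load  L1 → I/E on L1; bus BusRd; mem=60
  op2 P0: load  L6 → E/I on L6; bus BusRd; mem=80
  op3 P1: store L6 := 39 → I/M on L6; bus BusRdX; mem=80
  op4 P1: load  L3 → I/E on L3; bus BusRd; mem=20
  op5 P1: load  L6 → I/M on L6; bus (none); mem=80
  op6 P1: load  L6 → I/M on L6; bus (none); mem=80
  op7 P0: store L6 := 68 → M/I on L6; bus BusRdX Flush; mem=39
  op8 P1: store L6 := 75 → I/M on L6; bus BusRdX Flush; mem=68
  op9 P1: load  L1 → I/E on L1; bus (none); mem=60
  op10 P1: store L6 := 1 → I/M on L6; bus (none); mem=68
  op11 P1: load  L0 → I/E on L0; bus BusRd; mem=70
  op12 P1: load  L6 → I/M on L6; bus (none); mem=68
  op13 P1: load  L6 → I/M on L6; bus (none); mem=68
  op14 P1: store L2 := 63 → I/M on L2; bus BusRdX; mem=30
  op15 P1: store L6 := 95 → I/M on L6; bus (none); mem=68
  op16 P1: load  L6 → I/M on L6; bus (none); mem=68
  op17 P0: load  L0 → S/S on L0; bus BusRd; mem=70
  op18 P1: store L2 := 52 → I/M on L2; bus (none); mem=30
  op19 P0: load  L6 → S/S on L6; bus BusRd Flush; mem=95
  op20 P0: store L6 := 38 → M/I on L6; bus BusUpgr; mem=95
  op21 P0: store L6 := 18 → M/I on L6; bus (none); mem=95
  op22 P0: load  L6 → M/I on L6; bus (none); mem=95
  op23 P1: store L6 := 88 → I/M on L6; bus BusRdX Flush; mem=18
  op24 P1: load  L6 → I/M on L6; bus (none); mem=18
  op25 P1: load  L6 → I/M on L6; bus (none); mem=18
  op26 P0: load  L0 → S/S on L0; bus (none); mem=70
  op27 P1: store L6 := 73 → I/M on L6; bus (none); mem=18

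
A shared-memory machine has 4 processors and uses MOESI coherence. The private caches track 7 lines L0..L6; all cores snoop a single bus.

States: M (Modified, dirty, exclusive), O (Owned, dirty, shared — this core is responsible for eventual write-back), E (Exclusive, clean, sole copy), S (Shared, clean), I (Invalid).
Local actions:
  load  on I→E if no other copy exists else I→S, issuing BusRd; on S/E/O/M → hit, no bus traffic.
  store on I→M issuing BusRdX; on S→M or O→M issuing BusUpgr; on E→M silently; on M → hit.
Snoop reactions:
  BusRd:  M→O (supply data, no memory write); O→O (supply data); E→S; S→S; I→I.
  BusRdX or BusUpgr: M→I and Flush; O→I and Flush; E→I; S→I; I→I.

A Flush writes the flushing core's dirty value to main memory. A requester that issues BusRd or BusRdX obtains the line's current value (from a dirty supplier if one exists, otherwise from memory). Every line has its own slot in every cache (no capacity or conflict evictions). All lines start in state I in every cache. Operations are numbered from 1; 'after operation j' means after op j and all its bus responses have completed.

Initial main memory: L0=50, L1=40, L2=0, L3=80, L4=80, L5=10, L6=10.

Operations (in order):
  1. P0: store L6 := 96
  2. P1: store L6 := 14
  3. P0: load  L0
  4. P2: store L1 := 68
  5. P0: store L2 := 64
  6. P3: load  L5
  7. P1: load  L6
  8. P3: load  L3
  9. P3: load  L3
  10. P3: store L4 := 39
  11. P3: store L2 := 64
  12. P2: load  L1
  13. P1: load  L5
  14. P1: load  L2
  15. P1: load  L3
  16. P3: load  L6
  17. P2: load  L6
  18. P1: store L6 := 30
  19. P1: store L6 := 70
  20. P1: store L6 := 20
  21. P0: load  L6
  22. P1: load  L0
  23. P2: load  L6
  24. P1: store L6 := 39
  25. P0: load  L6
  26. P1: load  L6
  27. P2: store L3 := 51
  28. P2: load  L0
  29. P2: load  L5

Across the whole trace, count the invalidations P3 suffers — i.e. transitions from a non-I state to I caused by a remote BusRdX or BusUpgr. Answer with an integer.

invalidations = 2

[1] P0: store L6 := 96 | P0:M(96), P1:I, P2:I, P3:I | bus: BusRdX
[2] P1: store L6 := 14 | P0:I, P1:M(14), P2:I, P3:I | bus: BusRdX,Flush
[3] P0: load  L0 | P0:E(50), P1:I, P2:I, P3:I | bus: BusRd
[4] P2: store L1 := 68 | P0:I, P1:I, P2:M(68), P3:I | bus: BusRdX
[5] P0: store L2 := 64 | P0:M(64), P1:I, P2:I, P3:I | bus: BusRdX
[6] P3: load  L5 | P0:I, P1:I, P2:I, P3:E(10) | bus: BusRd
[7] P1: load  L6 | P0:I, P1:M(14), P2:I, P3:I | bus: none
[8] P3: load  L3 | P0:I, P1:I, P2:I, P3:E(80) | bus: BusRd
[9] P3: load  L3 | P0:I, P1:I, P2:I, P3:E(80) | bus: none
[10] P3: store L4 := 39 | P0:I, P1:I, P2:I, P3:M(39) | bus: BusRdX
[11] P3: store L2 := 64 | P0:I, P1:I, P2:I, P3:M(64) | bus: BusRdX,Flush
[12] P2: load  L1 | P0:I, P1:I, P2:M(68), P3:I | bus: none
[13] P1: load  L5 | P0:I, P1:S(10), P2:I, P3:S(10) | bus: BusRd
[14] P1: load  L2 | P0:I, P1:S(64), P2:I, P3:O(64) | bus: BusRd
[15] P1: load  L3 | P0:I, P1:S(80), P2:I, P3:S(80) | bus: BusRd
[16] P3: load  L6 | P0:I, P1:O(14), P2:I, P3:S(14) | bus: BusRd
[17] P2: load  L6 | P0:I, P1:O(14), P2:S(14), P3:S(14) | bus: BusRd
[18] P1: store L6 := 30 | P0:I, P1:M(30), P2:I, P3:I | bus: BusUpgr
[19] P1: store L6 := 70 | P0:I, P1:M(70), P2:I, P3:I | bus: none
[20] P1: store L6 := 20 | P0:I, P1:M(20), P2:I, P3:I | bus: none
[21] P0: load  L6 | P0:S(20), P1:O(20), P2:I, P3:I | bus: BusRd
[22] P1: load  L0 | P0:S(50), P1:S(50), P2:I, P3:I | bus: BusRd
[23] P2: load  L6 | P0:S(20), P1:O(20), P2:S(20), P3:I | bus: BusRd
[24] P1: store L6 := 39 | P0:I, P1:M(39), P2:I, P3:I | bus: BusUpgr
[25] P0: load  L6 | P0:S(39), P1:O(39), P2:I, P3:I | bus: BusRd
[26] P1: load  L6 | P0:S(39), P1:O(39), P2:I, P3:I | bus: none
[27] P2: store L3 := 51 | P0:I, P1:I, P2:M(51), P3:I | bus: BusRdX
[28] P2: load  L0 | P0:S(50), P1:S(50), P2:S(50), P3:I | bus: BusRd
[29] P2: load  L5 | P0:I, P1:S(10), P2:S(10), P3:S(10) | bus: BusRd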